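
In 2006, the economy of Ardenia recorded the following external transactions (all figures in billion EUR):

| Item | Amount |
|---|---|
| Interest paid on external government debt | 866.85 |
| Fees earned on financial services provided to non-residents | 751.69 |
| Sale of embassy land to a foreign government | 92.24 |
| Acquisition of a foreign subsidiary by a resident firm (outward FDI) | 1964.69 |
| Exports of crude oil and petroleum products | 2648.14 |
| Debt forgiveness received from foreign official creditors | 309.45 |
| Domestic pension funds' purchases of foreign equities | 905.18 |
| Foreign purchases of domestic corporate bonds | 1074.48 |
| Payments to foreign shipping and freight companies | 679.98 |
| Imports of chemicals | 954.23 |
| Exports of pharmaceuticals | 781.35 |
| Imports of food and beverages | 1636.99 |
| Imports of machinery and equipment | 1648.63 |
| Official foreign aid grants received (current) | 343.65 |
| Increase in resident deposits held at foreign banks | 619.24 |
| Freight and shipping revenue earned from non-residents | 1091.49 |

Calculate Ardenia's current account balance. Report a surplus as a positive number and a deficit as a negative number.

Goods: 781.35 + 2648.14 - 954.23 - 1648.63 - 1636.99 = -810.36
Services: -679.98 + 1091.49 + 751.69 = 1163.20
Primary income: -866.85
Secondary income: 343.65
Current account = (-810.36) + 1163.20 + (-866.85) + 343.65 = -170.36
(Excluded from the current account — capital account: sale of embassy land to a foreign government 92.24, debt forgiveness received from foreign official creditors 309.45; financial account: acquisition of a foreign subsidiary by a resident firm (outward FDI) 1964.69, domestic pension funds' purchases of foreign equities 905.18, foreign purchases of domestic corporate bonds 1074.48, increase in resident deposits held at foreign banks 619.24.)

-170.36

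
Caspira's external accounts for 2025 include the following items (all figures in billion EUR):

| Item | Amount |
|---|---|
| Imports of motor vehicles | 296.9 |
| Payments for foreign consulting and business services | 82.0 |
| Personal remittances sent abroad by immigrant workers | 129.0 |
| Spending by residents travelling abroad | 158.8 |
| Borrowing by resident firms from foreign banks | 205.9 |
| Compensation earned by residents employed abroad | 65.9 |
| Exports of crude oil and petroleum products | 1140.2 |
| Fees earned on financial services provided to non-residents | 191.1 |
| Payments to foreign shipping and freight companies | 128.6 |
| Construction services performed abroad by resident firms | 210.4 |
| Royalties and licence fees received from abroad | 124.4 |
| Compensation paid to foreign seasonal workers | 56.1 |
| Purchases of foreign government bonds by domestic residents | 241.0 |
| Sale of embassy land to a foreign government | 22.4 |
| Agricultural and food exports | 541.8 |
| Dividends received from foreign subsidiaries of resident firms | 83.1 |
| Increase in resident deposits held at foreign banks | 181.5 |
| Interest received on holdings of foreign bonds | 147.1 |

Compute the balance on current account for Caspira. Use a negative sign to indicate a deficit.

Goods: 541.8 + 1140.2 - 296.9 = 1385.1
Services: -128.6 + 191.1 + 210.4 - 82.0 + 124.4 - 158.8 = 156.5
Primary income: 83.1 + 147.1 + 65.9 - 56.1 = 240.0
Secondary income: -129.0
Current account = 1385.1 + 156.5 + 240.0 + (-129.0) = 1652.6
(Excluded from the current account — financial account: borrowing by resident firms from foreign banks 205.9, purchases of foreign government bonds by domestic residents 241.0, increase in resident deposits held at foreign banks 181.5; capital account: sale of embassy land to a foreign government 22.4.)

1652.6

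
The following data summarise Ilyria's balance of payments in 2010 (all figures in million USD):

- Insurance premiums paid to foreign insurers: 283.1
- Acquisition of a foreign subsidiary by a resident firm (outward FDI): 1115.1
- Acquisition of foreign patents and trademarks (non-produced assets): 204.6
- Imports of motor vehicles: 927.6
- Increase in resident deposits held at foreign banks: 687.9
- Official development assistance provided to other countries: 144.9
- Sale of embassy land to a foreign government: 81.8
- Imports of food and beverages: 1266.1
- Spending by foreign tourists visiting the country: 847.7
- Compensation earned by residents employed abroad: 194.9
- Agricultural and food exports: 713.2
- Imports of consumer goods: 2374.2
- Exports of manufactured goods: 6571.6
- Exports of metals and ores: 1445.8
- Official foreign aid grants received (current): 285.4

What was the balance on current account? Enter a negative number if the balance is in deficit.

Goods: 713.2 - 927.6 - 2374.2 + 6571.6 - 1266.1 + 1445.8 = 4162.7
Services: -283.1 + 847.7 = 564.6
Primary income: 194.9
Secondary income: -144.9 + 285.4 = 140.5
Current account = 4162.7 + 564.6 + 194.9 + 140.5 = 5062.7
(Excluded from the current account — financial account: acquisition of a foreign subsidiary by a resident firm (outward FDI) 1115.1, increase in resident deposits held at foreign banks 687.9; capital account: acquisition of foreign patents and trademarks (non-produced assets) 204.6, sale of embassy land to a foreign government 81.8.)

5062.7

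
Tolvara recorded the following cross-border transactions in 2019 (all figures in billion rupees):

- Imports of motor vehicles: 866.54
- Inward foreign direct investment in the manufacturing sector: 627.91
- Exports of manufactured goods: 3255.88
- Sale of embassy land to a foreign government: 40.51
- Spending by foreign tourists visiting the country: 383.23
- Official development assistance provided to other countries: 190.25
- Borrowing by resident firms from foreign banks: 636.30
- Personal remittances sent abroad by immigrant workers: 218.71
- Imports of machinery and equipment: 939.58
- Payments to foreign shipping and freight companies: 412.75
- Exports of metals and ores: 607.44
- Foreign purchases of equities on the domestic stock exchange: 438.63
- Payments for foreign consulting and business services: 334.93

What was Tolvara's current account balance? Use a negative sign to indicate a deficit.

1283.79

Goods: -939.58 + 3255.88 + 607.44 - 866.54 = 2057.20
Services: -334.93 - 412.75 + 383.23 = -364.45
Secondary income: -190.25 - 218.71 = -408.96
Current account = 2057.20 + (-364.45) + (-408.96) = 1283.79
(Excluded from the current account — financial account: inward foreign direct investment in the manufacturing sector 627.91, borrowing by resident firms from foreign banks 636.30, foreign purchases of equities on the domestic stock exchange 438.63; capital account: sale of embassy land to a foreign government 40.51.)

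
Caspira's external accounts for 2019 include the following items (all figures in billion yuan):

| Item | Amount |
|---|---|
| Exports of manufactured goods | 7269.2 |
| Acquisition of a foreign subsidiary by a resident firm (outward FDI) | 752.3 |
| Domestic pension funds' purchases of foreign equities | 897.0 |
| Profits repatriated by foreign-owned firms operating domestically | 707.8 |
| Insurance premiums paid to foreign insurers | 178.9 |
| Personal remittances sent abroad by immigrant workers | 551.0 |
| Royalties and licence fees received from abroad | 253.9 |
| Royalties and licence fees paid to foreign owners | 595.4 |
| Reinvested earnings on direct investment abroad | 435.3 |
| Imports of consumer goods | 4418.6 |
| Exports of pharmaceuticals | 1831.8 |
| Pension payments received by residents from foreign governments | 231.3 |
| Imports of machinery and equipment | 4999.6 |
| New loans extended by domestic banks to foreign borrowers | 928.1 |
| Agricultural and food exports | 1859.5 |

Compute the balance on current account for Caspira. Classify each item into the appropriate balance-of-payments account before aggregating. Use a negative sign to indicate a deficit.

429.7

Goods: -4418.6 - 4999.6 + 1859.5 + 7269.2 + 1831.8 = 1542.3
Services: -595.4 - 178.9 + 253.9 = -520.4
Primary income: -707.8 + 435.3 = -272.5
Secondary income: -551.0 + 231.3 = -319.7
Current account = 1542.3 + (-520.4) + (-272.5) + (-319.7) = 429.7
(Excluded from the current account — financial account: acquisition of a foreign subsidiary by a resident firm (outward FDI) 752.3, domestic pension funds' purchases of foreign equities 897.0, new loans extended by domestic banks to foreign borrowers 928.1.)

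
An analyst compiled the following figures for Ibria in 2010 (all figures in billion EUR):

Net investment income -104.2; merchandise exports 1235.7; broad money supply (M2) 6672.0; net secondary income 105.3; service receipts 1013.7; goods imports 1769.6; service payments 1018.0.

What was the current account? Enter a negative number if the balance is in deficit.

-537.1

Goods balance = 1235.7 - 1769.6 = -533.9
Services balance = 1013.7 - 1018.0 = -4.3
Trade balance (goods + services) = -533.9 + (-4.3) = -538.2
Net primary income = -104.2
Net secondary income = 105.3
Current account = -538.2 + (-104.2) + 105.3 = -537.1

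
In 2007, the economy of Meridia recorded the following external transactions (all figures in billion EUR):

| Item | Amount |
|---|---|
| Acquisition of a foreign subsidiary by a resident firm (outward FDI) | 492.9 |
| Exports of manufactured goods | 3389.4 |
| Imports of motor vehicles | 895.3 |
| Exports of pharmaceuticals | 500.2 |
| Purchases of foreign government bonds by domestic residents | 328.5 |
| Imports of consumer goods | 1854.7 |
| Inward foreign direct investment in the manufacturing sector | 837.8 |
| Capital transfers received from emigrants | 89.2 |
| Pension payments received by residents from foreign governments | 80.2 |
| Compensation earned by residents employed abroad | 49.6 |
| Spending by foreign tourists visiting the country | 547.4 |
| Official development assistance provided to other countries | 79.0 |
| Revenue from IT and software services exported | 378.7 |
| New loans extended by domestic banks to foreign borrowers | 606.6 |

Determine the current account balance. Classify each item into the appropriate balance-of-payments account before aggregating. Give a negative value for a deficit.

Goods: 3389.4 - 1854.7 + 500.2 - 895.3 = 1139.6
Services: 378.7 + 547.4 = 926.1
Primary income: 49.6
Secondary income: -79.0 + 80.2 = 1.2
Current account = 1139.6 + 926.1 + 49.6 + 1.2 = 2116.5
(Excluded from the current account — financial account: acquisition of a foreign subsidiary by a resident firm (outward FDI) 492.9, purchases of foreign government bonds by domestic residents 328.5, inward foreign direct investment in the manufacturing sector 837.8, new loans extended by domestic banks to foreign borrowers 606.6; capital account: capital transfers received from emigrants 89.2.)

2116.5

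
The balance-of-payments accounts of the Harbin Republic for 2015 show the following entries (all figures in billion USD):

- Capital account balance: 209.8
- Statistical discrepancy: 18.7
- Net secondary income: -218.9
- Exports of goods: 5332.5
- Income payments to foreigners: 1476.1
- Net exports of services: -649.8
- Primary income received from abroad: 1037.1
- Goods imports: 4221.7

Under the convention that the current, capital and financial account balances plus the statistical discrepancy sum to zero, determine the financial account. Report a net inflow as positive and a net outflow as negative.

-31.6

Goods balance = 5332.5 - 4221.7 = 1110.8
Services balance = -649.8
Trade balance (goods + services) = 1110.8 + (-649.8) = 461.0
Net primary income = 1037.1 - 1476.1 = -439.0
Net secondary income = -218.9
Current account = 461.0 + (-439.0) + (-218.9) = -196.9
Financial account = -(-196.9 + 209.8 + 18.7) = -31.6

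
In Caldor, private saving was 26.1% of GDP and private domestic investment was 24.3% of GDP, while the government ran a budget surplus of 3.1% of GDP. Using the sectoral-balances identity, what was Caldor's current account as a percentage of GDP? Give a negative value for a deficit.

4.9

By the sectoral-balances identity, CA = (S_private - I) + (T - G).
Private balance = 26.1 - 24.3 = 1.8
Government balance (T - G) = 3.1
CA = 1.8 + 3.1 = 4.9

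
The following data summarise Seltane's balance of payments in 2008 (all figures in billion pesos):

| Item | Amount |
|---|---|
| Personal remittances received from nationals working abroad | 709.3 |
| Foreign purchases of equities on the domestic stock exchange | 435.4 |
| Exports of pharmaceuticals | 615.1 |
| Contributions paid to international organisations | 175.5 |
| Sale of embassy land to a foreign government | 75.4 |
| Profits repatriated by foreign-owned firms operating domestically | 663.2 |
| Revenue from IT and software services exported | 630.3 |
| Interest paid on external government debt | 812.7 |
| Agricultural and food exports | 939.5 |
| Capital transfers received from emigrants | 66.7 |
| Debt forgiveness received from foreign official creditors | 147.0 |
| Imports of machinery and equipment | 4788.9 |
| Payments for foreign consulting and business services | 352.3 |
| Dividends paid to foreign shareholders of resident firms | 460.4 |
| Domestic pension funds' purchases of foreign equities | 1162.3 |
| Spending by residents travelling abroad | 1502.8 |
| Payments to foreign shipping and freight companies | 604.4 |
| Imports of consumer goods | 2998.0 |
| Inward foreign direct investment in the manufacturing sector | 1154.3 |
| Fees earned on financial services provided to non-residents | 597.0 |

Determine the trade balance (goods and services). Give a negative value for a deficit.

Goods: -4788.9 + 939.5 - 2998.0 + 615.1 = -6232.3
Services: -604.4 + 597.0 - 352.3 - 1502.8 + 630.3 = -1232.2
Trade balance = -6232.3 + (-1232.2) = -7464.5
(Excluded from the trade balance — secondary income: personal remittances received from nationals working abroad 709.3, contributions paid to international organisations 175.5; financial account: foreign purchases of equities on the domestic stock exchange 435.4, domestic pension funds' purchases of foreign equities 1162.3, inward foreign direct investment in the manufacturing sector 1154.3; capital account: sale of embassy land to a foreign government 75.4, capital transfers received from emigrants 66.7, debt forgiveness received from foreign official creditors 147.0; primary income: profits repatriated by foreign-owned firms operating domestically 663.2, interest paid on external government debt 812.7, dividends paid to foreign shareholders of resident firms 460.4.)

-7464.5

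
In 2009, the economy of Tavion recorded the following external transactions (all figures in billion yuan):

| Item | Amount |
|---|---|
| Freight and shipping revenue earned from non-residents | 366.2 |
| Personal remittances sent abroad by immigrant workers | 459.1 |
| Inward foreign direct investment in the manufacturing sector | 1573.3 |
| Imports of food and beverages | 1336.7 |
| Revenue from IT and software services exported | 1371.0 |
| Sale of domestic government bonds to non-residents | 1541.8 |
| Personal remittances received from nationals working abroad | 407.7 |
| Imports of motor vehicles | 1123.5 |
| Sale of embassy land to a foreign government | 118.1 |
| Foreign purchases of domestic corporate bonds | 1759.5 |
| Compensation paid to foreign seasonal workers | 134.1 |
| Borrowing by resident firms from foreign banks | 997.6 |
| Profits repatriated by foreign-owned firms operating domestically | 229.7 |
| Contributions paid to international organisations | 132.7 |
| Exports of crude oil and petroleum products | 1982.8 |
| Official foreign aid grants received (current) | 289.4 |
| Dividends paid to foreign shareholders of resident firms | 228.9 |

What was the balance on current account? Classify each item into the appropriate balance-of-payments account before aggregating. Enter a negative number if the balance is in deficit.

772.4

Goods: -1123.5 + 1982.8 - 1336.7 = -477.4
Services: 1371.0 + 366.2 = 1737.2
Primary income: -228.9 - 134.1 - 229.7 = -592.7
Secondary income: -132.7 + 289.4 + 407.7 - 459.1 = 105.3
Current account = (-477.4) + 1737.2 + (-592.7) + 105.3 = 772.4
(Excluded from the current account — financial account: inward foreign direct investment in the manufacturing sector 1573.3, sale of domestic government bonds to non-residents 1541.8, foreign purchases of domestic corporate bonds 1759.5, borrowing by resident firms from foreign banks 997.6; capital account: sale of embassy land to a foreign government 118.1.)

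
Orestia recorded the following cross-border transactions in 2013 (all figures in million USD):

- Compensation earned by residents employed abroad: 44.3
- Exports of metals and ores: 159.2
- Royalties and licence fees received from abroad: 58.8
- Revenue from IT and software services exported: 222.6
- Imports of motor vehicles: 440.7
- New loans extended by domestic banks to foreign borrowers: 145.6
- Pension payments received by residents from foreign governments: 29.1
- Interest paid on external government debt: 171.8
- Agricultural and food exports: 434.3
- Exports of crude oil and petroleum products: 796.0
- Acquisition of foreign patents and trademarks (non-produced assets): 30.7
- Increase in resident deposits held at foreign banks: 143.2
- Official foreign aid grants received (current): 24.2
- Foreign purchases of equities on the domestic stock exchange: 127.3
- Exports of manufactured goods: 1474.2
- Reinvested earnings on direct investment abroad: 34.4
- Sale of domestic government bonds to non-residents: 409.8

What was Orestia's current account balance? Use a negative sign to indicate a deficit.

Goods: 796.0 + 159.2 + 1474.2 + 434.3 - 440.7 = 2423.0
Services: 222.6 + 58.8 = 281.4
Primary income: 34.4 + 44.3 - 171.8 = -93.1
Secondary income: 29.1 + 24.2 = 53.3
Current account = 2423.0 + 281.4 + (-93.1) + 53.3 = 2664.6
(Excluded from the current account — financial account: new loans extended by domestic banks to foreign borrowers 145.6, increase in resident deposits held at foreign banks 143.2, foreign purchases of equities on the domestic stock exchange 127.3, sale of domestic government bonds to non-residents 409.8; capital account: acquisition of foreign patents and trademarks (non-produced assets) 30.7.)

2664.6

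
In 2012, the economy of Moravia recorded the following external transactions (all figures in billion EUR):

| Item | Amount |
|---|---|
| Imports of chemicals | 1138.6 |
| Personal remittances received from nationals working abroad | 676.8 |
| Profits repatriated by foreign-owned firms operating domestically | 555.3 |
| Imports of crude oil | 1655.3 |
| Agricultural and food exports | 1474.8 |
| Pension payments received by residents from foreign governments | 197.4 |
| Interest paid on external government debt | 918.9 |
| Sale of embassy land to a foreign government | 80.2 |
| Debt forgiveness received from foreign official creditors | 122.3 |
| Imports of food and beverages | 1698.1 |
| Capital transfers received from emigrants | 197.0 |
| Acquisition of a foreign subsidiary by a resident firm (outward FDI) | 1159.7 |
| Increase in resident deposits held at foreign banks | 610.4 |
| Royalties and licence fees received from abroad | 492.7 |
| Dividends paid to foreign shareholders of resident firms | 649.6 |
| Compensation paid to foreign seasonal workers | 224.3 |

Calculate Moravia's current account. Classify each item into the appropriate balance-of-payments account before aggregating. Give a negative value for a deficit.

Goods: -1138.6 + 1474.8 - 1655.3 - 1698.1 = -3017.2
Services: 492.7
Primary income: -649.6 - 224.3 - 918.9 - 555.3 = -2348.1
Secondary income: 197.4 + 676.8 = 874.2
Current account = (-3017.2) + 492.7 + (-2348.1) + 874.2 = -3998.4
(Excluded from the current account — capital account: sale of embassy land to a foreign government 80.2, debt forgiveness received from foreign official creditors 122.3, capital transfers received from emigrants 197.0; financial account: acquisition of a foreign subsidiary by a resident firm (outward FDI) 1159.7, increase in resident deposits held at foreign banks 610.4.)

-3998.4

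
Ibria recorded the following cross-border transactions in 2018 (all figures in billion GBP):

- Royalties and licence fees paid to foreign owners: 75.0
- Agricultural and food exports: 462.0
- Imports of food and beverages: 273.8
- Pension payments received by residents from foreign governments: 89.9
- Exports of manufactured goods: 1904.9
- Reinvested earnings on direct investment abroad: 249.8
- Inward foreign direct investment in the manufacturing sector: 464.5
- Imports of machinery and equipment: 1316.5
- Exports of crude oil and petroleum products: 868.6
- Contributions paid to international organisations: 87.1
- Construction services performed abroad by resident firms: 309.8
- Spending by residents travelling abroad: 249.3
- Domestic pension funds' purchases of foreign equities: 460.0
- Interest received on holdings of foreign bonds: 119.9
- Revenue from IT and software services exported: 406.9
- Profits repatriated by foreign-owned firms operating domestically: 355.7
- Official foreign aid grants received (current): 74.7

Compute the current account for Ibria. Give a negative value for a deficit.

2129.1

Goods: -1316.5 + 462.0 - 273.8 + 868.6 + 1904.9 = 1645.2
Services: 406.9 - 75.0 - 249.3 + 309.8 = 392.4
Primary income: 119.9 - 355.7 + 249.8 = 14.0
Secondary income: -87.1 + 74.7 + 89.9 = 77.5
Current account = 1645.2 + 392.4 + 14.0 + 77.5 = 2129.1
(Excluded from the current account — financial account: inward foreign direct investment in the manufacturing sector 464.5, domestic pension funds' purchases of foreign equities 460.0.)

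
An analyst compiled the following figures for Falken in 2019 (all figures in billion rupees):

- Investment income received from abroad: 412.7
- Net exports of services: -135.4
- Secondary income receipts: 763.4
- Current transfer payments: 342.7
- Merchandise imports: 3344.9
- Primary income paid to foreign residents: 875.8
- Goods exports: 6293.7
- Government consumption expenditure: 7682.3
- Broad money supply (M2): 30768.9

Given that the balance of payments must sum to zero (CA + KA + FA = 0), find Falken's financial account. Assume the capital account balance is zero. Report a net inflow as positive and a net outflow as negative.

Goods balance = 6293.7 - 3344.9 = 2948.8
Services balance = -135.4
Trade balance (goods + services) = 2948.8 + (-135.4) = 2813.4
Net primary income = 412.7 - 875.8 = -463.1
Net secondary income = 763.4 - 342.7 = 420.7
Current account = 2813.4 + (-463.1) + 420.7 = 2771.0
Financial account = -(2771.0) = -2771.0

-2771.0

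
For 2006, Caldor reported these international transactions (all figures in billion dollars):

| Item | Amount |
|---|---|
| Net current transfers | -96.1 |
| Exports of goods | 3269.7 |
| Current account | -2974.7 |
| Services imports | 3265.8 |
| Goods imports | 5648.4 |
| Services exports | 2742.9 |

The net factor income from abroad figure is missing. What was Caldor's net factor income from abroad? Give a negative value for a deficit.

Current account = goods balance + services balance + net primary income + net secondary income
Sum of the known components = -2997.7
Net factor income from abroad = CA - (known components) = -2974.7 - (-2997.7) = 23.0

23.0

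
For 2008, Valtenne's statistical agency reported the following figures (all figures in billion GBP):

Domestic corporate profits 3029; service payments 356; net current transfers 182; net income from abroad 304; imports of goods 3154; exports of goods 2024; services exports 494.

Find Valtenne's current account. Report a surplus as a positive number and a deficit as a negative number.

Goods balance = 2024 - 3154 = -1130
Services balance = 494 - 356 = 138
Trade balance (goods + services) = -1130 + 138 = -992
Net primary income = 304
Net secondary income = 182
Current account = -992 + 304 + 182 = -506

-506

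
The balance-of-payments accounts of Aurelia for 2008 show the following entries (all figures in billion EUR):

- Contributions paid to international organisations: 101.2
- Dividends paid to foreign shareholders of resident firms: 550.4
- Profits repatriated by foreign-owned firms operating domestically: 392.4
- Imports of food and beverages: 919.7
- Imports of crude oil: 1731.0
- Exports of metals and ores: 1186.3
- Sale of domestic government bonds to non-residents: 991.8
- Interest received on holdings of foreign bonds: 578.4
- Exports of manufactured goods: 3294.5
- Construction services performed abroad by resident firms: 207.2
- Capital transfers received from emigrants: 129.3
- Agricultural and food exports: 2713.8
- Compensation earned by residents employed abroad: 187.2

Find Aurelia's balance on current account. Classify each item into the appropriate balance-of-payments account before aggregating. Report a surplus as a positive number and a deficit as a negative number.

4472.7

Goods: -1731.0 + 1186.3 + 2713.8 + 3294.5 - 919.7 = 4543.9
Services: 207.2
Primary income: 187.2 + 578.4 - 550.4 - 392.4 = -177.2
Secondary income: -101.2
Current account = 4543.9 + 207.2 + (-177.2) + (-101.2) = 4472.7
(Excluded from the current account — financial account: sale of domestic government bonds to non-residents 991.8; capital account: capital transfers received from emigrants 129.3.)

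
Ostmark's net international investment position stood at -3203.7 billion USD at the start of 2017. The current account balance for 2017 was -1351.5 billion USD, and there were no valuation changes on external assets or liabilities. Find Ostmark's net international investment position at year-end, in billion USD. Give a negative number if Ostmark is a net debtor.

-4555.2

With no valuation effects, change in NIIP = current account = -1351.5
End-of-year NIIP = -3203.7 + (-1351.5) = -4555.2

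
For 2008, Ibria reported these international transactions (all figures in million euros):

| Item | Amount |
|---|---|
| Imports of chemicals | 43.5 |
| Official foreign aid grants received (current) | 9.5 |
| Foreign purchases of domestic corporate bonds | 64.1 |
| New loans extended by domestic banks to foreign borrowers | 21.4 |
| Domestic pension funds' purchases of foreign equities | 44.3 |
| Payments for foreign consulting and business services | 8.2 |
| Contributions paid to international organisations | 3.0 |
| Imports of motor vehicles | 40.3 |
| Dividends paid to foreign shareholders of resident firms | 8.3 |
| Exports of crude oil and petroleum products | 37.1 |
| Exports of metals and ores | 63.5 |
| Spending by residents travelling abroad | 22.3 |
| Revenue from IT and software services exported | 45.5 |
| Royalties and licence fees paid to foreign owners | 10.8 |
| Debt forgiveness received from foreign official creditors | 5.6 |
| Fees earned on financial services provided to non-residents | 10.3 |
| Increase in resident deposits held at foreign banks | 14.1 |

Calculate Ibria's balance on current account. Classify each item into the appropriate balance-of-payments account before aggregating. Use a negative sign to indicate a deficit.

29.5

Goods: 37.1 - 40.3 + 63.5 - 43.5 = 16.8
Services: -8.2 + 10.3 - 10.8 - 22.3 + 45.5 = 14.5
Primary income: -8.3
Secondary income: 9.5 - 3.0 = 6.5
Current account = 16.8 + 14.5 + (-8.3) + 6.5 = 29.5
(Excluded from the current account — financial account: foreign purchases of domestic corporate bonds 64.1, new loans extended by domestic banks to foreign borrowers 21.4, domestic pension funds' purchases of foreign equities 44.3, increase in resident deposits held at foreign banks 14.1; capital account: debt forgiveness received from foreign official creditors 5.6.)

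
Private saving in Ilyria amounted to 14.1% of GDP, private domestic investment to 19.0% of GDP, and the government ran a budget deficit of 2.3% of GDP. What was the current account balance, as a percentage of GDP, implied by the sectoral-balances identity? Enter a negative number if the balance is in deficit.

By the sectoral-balances identity, CA = (S_private - I) + (T - G).
Private balance = 14.1 - 19.0 = -4.9
Government balance (T - G) = -2.3
CA = -4.9 + (-2.3) = -7.2

-7.2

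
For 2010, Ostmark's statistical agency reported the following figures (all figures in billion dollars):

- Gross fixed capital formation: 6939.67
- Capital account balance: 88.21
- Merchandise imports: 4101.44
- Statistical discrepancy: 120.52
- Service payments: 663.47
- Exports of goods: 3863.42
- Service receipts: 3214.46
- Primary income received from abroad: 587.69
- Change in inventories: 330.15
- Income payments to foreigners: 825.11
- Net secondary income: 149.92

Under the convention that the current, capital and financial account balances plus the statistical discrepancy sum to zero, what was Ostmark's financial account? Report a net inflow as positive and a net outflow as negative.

Goods balance = 3863.42 - 4101.44 = -238.02
Services balance = 3214.46 - 663.47 = 2550.99
Trade balance (goods + services) = -238.02 + 2550.99 = 2312.97
Net primary income = 587.69 - 825.11 = -237.42
Net secondary income = 149.92
Current account = 2312.97 + (-237.42) + 149.92 = 2225.47
Financial account = -(2225.47 + 88.21 + 120.52) = -2434.20

-2434.20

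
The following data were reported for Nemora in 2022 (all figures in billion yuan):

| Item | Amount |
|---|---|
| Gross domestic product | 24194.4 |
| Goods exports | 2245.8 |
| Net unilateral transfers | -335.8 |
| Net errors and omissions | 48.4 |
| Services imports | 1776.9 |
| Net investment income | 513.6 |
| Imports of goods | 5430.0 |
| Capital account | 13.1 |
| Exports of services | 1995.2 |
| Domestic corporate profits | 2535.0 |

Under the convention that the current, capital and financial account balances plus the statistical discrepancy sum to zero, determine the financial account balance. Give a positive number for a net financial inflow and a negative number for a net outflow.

2726.6

Goods balance = 2245.8 - 5430.0 = -3184.2
Services balance = 1995.2 - 1776.9 = 218.3
Trade balance (goods + services) = -3184.2 + 218.3 = -2965.9
Net primary income = 513.6
Net secondary income = -335.8
Current account = -2965.9 + 513.6 + (-335.8) = -2788.1
Financial account = -(-2788.1 + 13.1 + 48.4) = 2726.6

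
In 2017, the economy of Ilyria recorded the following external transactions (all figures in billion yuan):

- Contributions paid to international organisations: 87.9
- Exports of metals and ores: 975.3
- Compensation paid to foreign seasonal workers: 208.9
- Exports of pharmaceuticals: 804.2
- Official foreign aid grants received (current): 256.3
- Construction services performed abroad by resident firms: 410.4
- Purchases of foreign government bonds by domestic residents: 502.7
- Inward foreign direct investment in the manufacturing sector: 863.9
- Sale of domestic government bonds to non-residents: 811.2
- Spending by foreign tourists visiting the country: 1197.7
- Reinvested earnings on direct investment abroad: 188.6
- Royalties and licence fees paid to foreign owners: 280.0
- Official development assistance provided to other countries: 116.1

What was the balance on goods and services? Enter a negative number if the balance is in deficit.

3107.6

Goods: 975.3 + 804.2 = 1779.5
Services: 410.4 - 280.0 + 1197.7 = 1328.1
Trade balance = 1779.5 + 1328.1 = 3107.6
(Excluded from the trade balance — secondary income: contributions paid to international organisations 87.9, official foreign aid grants received (current) 256.3, official development assistance provided to other countries 116.1; primary income: compensation paid to foreign seasonal workers 208.9, reinvested earnings on direct investment abroad 188.6; financial account: purchases of foreign government bonds by domestic residents 502.7, inward foreign direct investment in the manufacturing sector 863.9, sale of domestic government bonds to non-residents 811.2.)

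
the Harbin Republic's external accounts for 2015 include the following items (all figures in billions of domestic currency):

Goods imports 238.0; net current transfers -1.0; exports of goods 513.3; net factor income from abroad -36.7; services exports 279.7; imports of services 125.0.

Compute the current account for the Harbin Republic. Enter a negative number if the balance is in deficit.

Goods balance = 513.3 - 238.0 = 275.3
Services balance = 279.7 - 125.0 = 154.7
Trade balance (goods + services) = 275.3 + 154.7 = 430.0
Net primary income = -36.7
Net secondary income = -1.0
Current account = 430.0 + (-36.7) + (-1.0) = 392.3

392.3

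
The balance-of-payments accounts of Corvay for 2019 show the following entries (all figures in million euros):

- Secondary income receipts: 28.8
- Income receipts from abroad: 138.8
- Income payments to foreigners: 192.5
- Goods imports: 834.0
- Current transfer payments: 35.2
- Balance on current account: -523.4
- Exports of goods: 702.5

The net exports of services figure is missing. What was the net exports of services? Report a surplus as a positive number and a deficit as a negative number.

Current account = goods balance + services balance + net primary income + net secondary income
Sum of the known components = -191.6
Net exports of services = CA - (known components) = -523.4 - (-191.6) = -331.8

-331.8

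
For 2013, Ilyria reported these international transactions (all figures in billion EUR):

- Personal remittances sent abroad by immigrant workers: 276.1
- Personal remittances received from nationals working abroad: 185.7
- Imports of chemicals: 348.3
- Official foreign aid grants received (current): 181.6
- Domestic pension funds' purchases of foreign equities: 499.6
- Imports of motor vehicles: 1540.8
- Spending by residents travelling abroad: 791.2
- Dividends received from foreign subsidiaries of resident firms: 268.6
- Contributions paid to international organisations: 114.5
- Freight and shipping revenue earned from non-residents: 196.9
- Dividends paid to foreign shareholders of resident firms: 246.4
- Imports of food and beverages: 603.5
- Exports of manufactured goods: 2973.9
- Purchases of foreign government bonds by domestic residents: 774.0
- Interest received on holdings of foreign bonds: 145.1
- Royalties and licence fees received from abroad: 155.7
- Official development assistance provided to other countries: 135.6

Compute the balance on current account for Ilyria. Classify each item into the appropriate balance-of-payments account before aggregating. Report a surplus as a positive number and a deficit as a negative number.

Goods: -603.5 - 348.3 + 2973.9 - 1540.8 = 481.3
Services: 196.9 + 155.7 - 791.2 = -438.6
Primary income: 145.1 - 246.4 + 268.6 = 167.3
Secondary income: -114.5 - 276.1 + 181.6 + 185.7 - 135.6 = -158.9
Current account = 481.3 + (-438.6) + 167.3 + (-158.9) = 51.1
(Excluded from the current account — financial account: domestic pension funds' purchases of foreign equities 499.6, purchases of foreign government bonds by domestic residents 774.0.)

51.1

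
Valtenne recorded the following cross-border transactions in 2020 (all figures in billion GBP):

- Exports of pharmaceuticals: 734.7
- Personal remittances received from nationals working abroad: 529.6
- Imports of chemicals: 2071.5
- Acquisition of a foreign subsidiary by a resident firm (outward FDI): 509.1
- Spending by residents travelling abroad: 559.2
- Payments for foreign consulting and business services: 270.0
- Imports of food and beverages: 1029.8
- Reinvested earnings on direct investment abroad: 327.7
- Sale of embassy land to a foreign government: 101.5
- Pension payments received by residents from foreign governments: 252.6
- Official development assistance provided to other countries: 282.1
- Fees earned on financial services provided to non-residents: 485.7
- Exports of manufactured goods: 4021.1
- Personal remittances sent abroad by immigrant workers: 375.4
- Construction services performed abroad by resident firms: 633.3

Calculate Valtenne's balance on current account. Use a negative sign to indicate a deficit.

Goods: 734.7 - 1029.8 - 2071.5 + 4021.1 = 1654.5
Services: 633.3 + 485.7 - 559.2 - 270.0 = 289.8
Primary income: 327.7
Secondary income: -282.1 - 375.4 + 529.6 + 252.6 = 124.7
Current account = 1654.5 + 289.8 + 327.7 + 124.7 = 2396.7
(Excluded from the current account — financial account: acquisition of a foreign subsidiary by a resident firm (outward FDI) 509.1; capital account: sale of embassy land to a foreign government 101.5.)

2396.7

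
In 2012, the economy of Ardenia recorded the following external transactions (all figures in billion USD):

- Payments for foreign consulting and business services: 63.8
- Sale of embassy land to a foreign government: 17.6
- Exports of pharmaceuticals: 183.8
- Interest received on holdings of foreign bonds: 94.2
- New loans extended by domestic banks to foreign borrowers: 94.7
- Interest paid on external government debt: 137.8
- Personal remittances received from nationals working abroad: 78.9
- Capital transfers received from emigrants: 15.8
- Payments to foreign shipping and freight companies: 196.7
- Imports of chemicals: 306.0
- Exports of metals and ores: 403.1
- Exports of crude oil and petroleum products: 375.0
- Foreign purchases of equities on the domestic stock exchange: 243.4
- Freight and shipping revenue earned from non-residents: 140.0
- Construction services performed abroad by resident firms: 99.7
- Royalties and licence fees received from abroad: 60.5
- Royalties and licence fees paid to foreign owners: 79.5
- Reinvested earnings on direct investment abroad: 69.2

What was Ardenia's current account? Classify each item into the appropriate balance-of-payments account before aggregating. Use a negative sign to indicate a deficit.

720.6

Goods: 403.1 - 306.0 + 375.0 + 183.8 = 655.9
Services: -79.5 - 63.8 - 196.7 + 140.0 + 99.7 + 60.5 = -39.8
Primary income: -137.8 + 94.2 + 69.2 = 25.6
Secondary income: 78.9
Current account = 655.9 + (-39.8) + 25.6 + 78.9 = 720.6
(Excluded from the current account — capital account: sale of embassy land to a foreign government 17.6, capital transfers received from emigrants 15.8; financial account: new loans extended by domestic banks to foreign borrowers 94.7, foreign purchases of equities on the domestic stock exchange 243.4.)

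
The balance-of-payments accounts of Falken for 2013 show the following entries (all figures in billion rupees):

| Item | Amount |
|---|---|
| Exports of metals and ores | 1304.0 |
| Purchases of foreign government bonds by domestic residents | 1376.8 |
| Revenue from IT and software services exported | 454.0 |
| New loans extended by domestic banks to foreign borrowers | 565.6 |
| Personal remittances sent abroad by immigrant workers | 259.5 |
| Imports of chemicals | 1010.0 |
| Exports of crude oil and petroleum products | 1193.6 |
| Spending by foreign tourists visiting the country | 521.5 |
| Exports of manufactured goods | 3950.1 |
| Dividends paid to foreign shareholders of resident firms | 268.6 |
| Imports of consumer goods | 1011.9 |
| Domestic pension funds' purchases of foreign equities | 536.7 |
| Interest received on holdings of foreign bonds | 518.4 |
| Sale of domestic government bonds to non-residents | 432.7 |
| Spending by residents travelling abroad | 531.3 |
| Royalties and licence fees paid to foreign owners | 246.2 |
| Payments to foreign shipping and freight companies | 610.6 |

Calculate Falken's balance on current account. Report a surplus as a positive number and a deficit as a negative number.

4003.5

Goods: 1304.0 + 1193.6 - 1011.9 - 1010.0 + 3950.1 = 4425.8
Services: 521.5 - 610.6 + 454.0 - 246.2 - 531.3 = -412.6
Primary income: 518.4 - 268.6 = 249.8
Secondary income: -259.5
Current account = 4425.8 + (-412.6) + 249.8 + (-259.5) = 4003.5
(Excluded from the current account — financial account: purchases of foreign government bonds by domestic residents 1376.8, new loans extended by domestic banks to foreign borrowers 565.6, domestic pension funds' purchases of foreign equities 536.7, sale of domestic government bonds to non-residents 432.7.)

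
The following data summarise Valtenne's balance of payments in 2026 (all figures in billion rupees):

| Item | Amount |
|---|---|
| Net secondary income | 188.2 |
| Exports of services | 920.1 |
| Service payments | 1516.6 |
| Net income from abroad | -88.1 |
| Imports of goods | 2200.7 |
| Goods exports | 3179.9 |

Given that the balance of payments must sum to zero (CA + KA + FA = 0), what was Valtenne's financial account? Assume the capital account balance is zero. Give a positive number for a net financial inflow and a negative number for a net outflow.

-482.8

Goods balance = 3179.9 - 2200.7 = 979.2
Services balance = 920.1 - 1516.6 = -596.5
Trade balance (goods + services) = 979.2 + (-596.5) = 382.7
Net primary income = -88.1
Net secondary income = 188.2
Current account = 382.7 + (-88.1) + 188.2 = 482.8
Financial account = -(482.8) = -482.8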